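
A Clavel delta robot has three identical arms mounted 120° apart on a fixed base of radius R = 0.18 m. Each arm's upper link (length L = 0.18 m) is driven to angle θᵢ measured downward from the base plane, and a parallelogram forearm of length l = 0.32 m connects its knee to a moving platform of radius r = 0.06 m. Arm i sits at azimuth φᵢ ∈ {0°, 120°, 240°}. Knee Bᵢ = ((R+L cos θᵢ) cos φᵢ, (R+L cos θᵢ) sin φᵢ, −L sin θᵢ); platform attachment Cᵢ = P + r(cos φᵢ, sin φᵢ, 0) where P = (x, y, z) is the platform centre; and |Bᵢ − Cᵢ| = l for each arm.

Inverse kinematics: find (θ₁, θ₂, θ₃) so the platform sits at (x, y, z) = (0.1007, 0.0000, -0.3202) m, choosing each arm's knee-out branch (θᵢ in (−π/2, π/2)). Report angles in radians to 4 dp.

rotate P by −φ1: (0.1007, 0.0000, -0.3202)
  e−x'=0.0193;  (l²−L²−(e−x')²−y'²−z²)/2L = -0.0914
  √(A²+B²)=0.3208;  θ1 = -1.5106+1.8597 ≈ 0.3491
φ2=120.0° → target in arm frame (-0.0503, -0.0872)
  A cos θ + B sin θ = C:  0.1703·cos θ + -0.3202·sin θ = -0.1921
  √(A²+B²)=0.3627;  θ2 = -1.0819+2.1289 ≈ 1.0471
φ3=240.0° → target in arm frame (-0.0504, 0.0872)
  A cos θ + B sin θ = C:  0.1704·cos θ + -0.3202·sin θ = -0.1921
  θ3 = atan2(B,A) + arccos(C/0.3627) = 1.0471

θ₁ = 0.3491, θ₂ = 1.0471, θ₃ = 1.0471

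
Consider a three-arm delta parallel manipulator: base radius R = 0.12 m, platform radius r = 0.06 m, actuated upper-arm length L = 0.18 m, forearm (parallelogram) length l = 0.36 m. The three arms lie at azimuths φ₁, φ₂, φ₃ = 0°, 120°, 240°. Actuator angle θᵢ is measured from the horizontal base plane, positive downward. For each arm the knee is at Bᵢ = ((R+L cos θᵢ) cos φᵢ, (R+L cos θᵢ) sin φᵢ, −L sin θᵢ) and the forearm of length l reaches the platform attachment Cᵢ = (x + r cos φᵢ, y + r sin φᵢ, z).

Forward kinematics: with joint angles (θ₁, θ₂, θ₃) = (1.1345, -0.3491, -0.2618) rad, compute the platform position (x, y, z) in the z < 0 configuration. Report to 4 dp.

arm 1 at φ=0.0°: e+L cos θ1 = 0.1361;  O1 = (0.1361, 0.0000, -0.1631)
O2 = (0.2291·cos120.0°, 0.2291·sin120.0°, 0.0616) = (-0.1146, 0.1984, 0.0616)
φ3=240.0°: virtual centre (-0.1169, -0.2025, 0.0466), radius l
|O₂|²−|O₁|² = 0.0112;  |O₃|²−|O₁|² = 0.0117
[-0.5013 0.3969 0.4494]·P = 0.0112;  [-0.5060 -0.4051 0.4195]·P = 0.0117
Cramer: x(z) = -0.0227+0.8629z;  y(z) = -0.0006-0.0424z
into |P−O₁|² = l²: 1.7465z² + 0.0523z + -0.0778 = 0;  Δ = 0.5460;  z = -0.2265 or 0.1966 → z<0 root = -0.2265
x = -0.2182, y = 0.0090

(-0.2182, 0.0090, -0.2265)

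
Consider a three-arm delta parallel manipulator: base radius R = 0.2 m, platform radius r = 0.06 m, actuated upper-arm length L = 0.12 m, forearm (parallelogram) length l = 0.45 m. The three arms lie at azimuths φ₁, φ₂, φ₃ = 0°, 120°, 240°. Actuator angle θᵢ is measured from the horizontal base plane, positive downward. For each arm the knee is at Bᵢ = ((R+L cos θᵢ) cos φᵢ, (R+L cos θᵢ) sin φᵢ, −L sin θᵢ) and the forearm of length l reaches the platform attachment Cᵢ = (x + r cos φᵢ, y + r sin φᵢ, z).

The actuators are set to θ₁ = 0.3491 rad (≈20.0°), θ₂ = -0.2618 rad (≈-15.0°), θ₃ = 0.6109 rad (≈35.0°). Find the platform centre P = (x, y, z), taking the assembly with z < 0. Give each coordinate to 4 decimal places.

φ1=0.0°: virtual centre (0.2528, 0.0000, -0.0410), radius l
φ2=120.0°: virtual centre (-0.1280, 0.2216, 0.0311), radius l
arm 3 at φ=240.0°: ρ3 = 0.2383;  centre 3 = (-0.1191, -0.2064, -0.0688)
|centre ₂|²−|centre ₁|² = 0.0009;  |centre ₃|²−|centre ₁|² = -0.0041
linear system: -0.7614x+0.4433y = 0.0009−0.1442z; -0.7438x+-0.4127y = -0.0041−-0.0556z
Cramer: x(z) = 0.0022+0.0542z;  y(z) = 0.0058-0.2323z
into |P−centre ₁|² = l²: 1.0569z² + 0.0522z + -0.1380 = 0;  Δ = 0.5862;  z = -0.3869 or 0.3375 → z<0 root = -0.3869
x = -0.0187, y = 0.0957

(-0.0187, 0.0957, -0.3869)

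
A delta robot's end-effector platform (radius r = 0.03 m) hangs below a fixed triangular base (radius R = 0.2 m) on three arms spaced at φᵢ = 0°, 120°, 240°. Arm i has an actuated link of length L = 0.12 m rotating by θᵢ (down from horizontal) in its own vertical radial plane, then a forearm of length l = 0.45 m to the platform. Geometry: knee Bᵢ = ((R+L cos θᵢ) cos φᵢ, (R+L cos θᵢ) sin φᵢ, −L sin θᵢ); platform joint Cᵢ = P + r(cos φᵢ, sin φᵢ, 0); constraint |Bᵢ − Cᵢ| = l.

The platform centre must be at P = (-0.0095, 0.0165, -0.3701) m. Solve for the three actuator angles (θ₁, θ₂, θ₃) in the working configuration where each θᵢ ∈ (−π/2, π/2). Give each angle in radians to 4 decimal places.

θ₁ = 0.2617, θ₂ = 0.0874, θ₃ = 0.2619

rotate P by −φ1: (-0.0095, 0.0165, -0.3701)
  A=0.1795, B=-0.3701, C=(l²−L²−A²−y'²−z²)/(2L)=0.0776
  γ=atan2(-0.3701,0.1795)=-1.1192;  ψ=arccos(0.1888)=1.3809;  θ1=γ+ψ≈0.2617
φ2=120.0° → target in arm frame (0.0190, 0.0000)
  e−x'=0.1510;  (l²−L²−(e−x')²−y'²−z²)/2L = 0.1181
  √(A²+B²)=0.3997;  θ2 = -1.1835+1.2709 ≈ 0.0874
rotate P by −φ3: (-0.0095, -0.0165, -0.3701)
  A cos θ + B sin θ = C:  0.1795·cos θ + -0.3701·sin θ = 0.0776
  γ=atan2(-0.3701,0.1795)=-1.1191;  ψ=arccos(0.1886)=1.3811;  θ3=γ+ψ≈0.2619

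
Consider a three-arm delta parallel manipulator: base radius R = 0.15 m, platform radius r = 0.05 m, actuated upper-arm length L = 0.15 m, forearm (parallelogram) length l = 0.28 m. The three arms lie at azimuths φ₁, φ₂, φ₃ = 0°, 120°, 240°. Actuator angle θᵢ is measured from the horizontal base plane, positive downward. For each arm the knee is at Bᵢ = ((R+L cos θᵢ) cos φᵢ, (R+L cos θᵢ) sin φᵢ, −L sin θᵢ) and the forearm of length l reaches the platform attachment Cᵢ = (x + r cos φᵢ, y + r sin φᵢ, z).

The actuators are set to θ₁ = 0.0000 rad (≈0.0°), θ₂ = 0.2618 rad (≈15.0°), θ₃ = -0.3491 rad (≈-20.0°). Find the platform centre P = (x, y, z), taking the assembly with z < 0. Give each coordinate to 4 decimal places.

(-0.0003, -0.0254, -0.1229)

S1 = (0.2500·cos0.0°, 0.2500·sin0.0°, 0.0000) = (0.2500, 0.0000, 0.0000)
arm 2 at φ=120.0°: e+L cos θ2 = 0.2449;  S2 = (-0.1224, 0.2121, -0.0388)
φ3=240.0°: virtual centre (-0.1205, -0.2087, 0.0513), radius l
subtract pairs → two planes through P
plane₁₂: -0.7449x+0.4242y+-0.0776z = -0.0010
Cramer: x(z) = 0.0019+0.0178z;  y(z) = 0.0009+0.2143z
into |P−S₁|² = l²: 1.0462z² + -0.0084z + -0.0169 = 0;  Δ = 0.0706;  z = -0.1229 or 0.1310 → z<0 root = -0.1229
x = -0.0003, y = -0.0254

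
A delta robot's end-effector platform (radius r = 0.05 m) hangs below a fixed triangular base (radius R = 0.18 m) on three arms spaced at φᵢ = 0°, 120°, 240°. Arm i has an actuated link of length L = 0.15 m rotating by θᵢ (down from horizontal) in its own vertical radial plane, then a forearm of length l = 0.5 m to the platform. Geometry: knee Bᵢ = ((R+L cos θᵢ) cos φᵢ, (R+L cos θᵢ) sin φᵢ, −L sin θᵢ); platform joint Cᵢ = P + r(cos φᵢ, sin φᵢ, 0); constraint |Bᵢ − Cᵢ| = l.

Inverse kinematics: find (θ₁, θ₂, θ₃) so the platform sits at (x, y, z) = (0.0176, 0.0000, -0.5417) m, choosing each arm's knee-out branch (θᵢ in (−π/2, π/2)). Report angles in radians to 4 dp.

rotate P by −φ1: (0.0176, 0.0000, -0.5417)
  A=0.1124, B=-0.5417, C=(l²−L²−A²−y'²−z²)/(2L)=-0.2619
  γ=atan2(-0.5417,0.1124)=-1.3662;  ψ=arccos(-0.4734)=2.0640;  θ1=γ+ψ≈0.6978
arm 2 (φ=120.0°): x'=-0.0088, y'=-0.0152
  A cos θ + B sin θ = C:  0.1388·cos θ + -0.5417·sin θ = -0.2848
  √(A²+B²)=0.5592;  θ2 = -1.3200+2.1051 ≈ 0.7852
rotate P by −φ3: (-0.0088, 0.0152, -0.5417)
  e−x'=0.1388;  (l²−L²−(e−x')²−y'²−z²)/2L = -0.2848
  γ=atan2(-0.5417,0.1388)=-1.3200;  ψ=arccos(-0.5093)=2.1051;  θ3=γ+ψ≈0.7852

θ₁ = 0.6978, θ₂ = 0.7852, θ₃ = 0.7852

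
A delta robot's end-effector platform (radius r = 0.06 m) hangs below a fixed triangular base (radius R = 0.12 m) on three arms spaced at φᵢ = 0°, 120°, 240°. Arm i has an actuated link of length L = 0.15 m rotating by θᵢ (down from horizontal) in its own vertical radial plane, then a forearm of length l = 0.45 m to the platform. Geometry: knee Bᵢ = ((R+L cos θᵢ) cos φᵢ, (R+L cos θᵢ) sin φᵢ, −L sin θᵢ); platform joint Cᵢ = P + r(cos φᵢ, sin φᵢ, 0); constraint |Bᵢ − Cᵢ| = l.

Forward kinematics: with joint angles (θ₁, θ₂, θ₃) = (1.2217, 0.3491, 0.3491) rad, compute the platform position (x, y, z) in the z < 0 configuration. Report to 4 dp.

(-0.2158, 0.0000, -0.4499)

centre 1 = (0.1113·cos0.0°, 0.1113·sin0.0°, -0.1410) = (0.1113, 0.0000, -0.1410)
φ2=120.0°: virtual centre (-0.1005, 0.1740, -0.0513), radius l
φ3=240.0°: virtual centre (-0.1005, -0.1740, -0.0513), radius l
eliminate P² terms by subtracting sphere 1 from 2 and 3
plane₁₂: -0.4236x+0.3481y+0.1793z = 0.0108
det = 0.2949;  x = -0.0254+0.4233z,  y = 0.0000+0.0000z
into |P−centre ₁|² = l²: 1.1792z² + 0.1662z + -0.1639 = 0;  Δ = 0.8009;  z = -0.4499 or 0.3090 → z<0 root = -0.4499
x = -0.2158, y = 0.0000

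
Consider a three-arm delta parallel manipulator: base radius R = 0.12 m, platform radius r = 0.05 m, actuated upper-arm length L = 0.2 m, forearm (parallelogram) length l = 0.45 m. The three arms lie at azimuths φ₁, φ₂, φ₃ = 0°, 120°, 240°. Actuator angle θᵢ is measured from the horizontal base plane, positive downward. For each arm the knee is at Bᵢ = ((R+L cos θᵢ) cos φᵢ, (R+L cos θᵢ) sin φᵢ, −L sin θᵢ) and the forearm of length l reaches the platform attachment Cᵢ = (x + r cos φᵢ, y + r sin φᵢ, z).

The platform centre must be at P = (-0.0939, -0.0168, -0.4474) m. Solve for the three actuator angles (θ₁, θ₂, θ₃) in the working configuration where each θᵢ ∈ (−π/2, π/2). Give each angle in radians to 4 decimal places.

arm 1 (φ=0.0°): x'=-0.0939, y'=-0.0168
  A cos θ + B sin θ = C:  0.1639·cos θ + -0.4474·sin θ = -0.1620
  √(A²+B²)=0.4765;  θ1 = -1.2196+1.9178 ≈ 0.6981
arm 2 (φ=120.0°): x'=0.0324, y'=0.0897
  A=0.0376, B=-0.4474, C=(l²−L²−A²−y'²−z²)/(2L)=-0.1178
  √(A²+B²)=0.4490;  θ2 = -1.4870+1.8363 ≈ 0.3494
arm 3 (φ=240.0°): x'=0.0615, y'=-0.0729
  e−x'=0.0085;  (l²−L²−(e−x')²−y'²−z²)/2L = -0.1076
  θ3 = atan2(B,A) + arccos(C/0.4475) = 0.2619

θ₁ = 0.6981, θ₂ = 0.3494, θ₃ = 0.2619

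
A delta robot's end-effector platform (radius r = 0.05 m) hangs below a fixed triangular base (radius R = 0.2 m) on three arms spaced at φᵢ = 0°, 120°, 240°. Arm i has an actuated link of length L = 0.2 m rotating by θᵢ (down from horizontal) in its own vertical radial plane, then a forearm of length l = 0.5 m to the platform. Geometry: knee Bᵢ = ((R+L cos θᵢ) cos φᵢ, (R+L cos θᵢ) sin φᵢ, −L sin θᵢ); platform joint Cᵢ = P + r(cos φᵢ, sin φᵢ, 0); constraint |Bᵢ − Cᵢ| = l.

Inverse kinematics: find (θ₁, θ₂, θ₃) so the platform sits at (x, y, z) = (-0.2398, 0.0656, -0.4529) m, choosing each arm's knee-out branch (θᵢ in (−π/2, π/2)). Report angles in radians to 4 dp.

θ₁ = 1.3964, θ₂ = 0.0872, θ₃ = 0.5237

φ1=0.0° → target in arm frame (-0.2398, 0.0656)
  A cos θ + B sin θ = C:  0.3898·cos θ + -0.4529·sin θ = -0.3784
  √(A²+B²)=0.5975;  θ1 = -0.8601+2.2566 ≈ 1.3964
arm 2 (φ=120.0°): x'=0.1767, y'=0.1749
  A=-0.0267, B=-0.4529, C=(l²−L²−A²−y'²−z²)/(2L)=-0.0660
  √(A²+B²)=0.4537;  θ2 = -1.6297+1.7169 ≈ 0.0872
arm 3 (φ=240.0°): x'=0.0631, y'=-0.2405
  e−x'=0.0869;  (l²−L²−(e−x')²−y'²−z²)/2L = -0.1512
  √(A²+B²)=0.4612;  θ3 = -1.3812+1.9050 ≈ 0.5237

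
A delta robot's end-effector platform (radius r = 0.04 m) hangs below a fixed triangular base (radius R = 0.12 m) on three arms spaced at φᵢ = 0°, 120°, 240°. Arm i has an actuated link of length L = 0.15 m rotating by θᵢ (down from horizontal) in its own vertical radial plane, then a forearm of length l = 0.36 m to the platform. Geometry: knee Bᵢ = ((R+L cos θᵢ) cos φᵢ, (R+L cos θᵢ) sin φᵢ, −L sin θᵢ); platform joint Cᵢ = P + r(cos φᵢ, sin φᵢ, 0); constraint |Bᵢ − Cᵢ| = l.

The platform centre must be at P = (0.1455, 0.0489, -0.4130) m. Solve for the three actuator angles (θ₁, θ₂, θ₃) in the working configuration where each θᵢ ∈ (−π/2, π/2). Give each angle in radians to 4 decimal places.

rotate P by −φ1: (0.1455, 0.0489, -0.4130)
  A=-0.0655, B=-0.4130, C=(l²−L²−A²−y'²−z²)/(2L)=-0.2338
  θ1 = atan2(B,A) + arccos(C/0.4182) = 0.4361
φ2=120.0° → target in arm frame (-0.0304, -0.1505)
  e−x'=0.1104;  (l²−L²−(e−x')²−y'²−z²)/2L = -0.3276
  √(A²+B²)=0.4275;  θ2 = -1.3096+2.4441 ≈ 1.1345
φ3=240.0° → target in arm frame (-0.1151, 0.1016)
  A=0.1951, B=-0.4130, C=(l²−L²−A²−y'²−z²)/(2L)=-0.3728
  √(A²+B²)=0.4568;  θ3 = -1.1295+2.5256 ≈ 1.3962

θ₁ = 0.4361, θ₂ = 1.1345, θ₃ = 1.3962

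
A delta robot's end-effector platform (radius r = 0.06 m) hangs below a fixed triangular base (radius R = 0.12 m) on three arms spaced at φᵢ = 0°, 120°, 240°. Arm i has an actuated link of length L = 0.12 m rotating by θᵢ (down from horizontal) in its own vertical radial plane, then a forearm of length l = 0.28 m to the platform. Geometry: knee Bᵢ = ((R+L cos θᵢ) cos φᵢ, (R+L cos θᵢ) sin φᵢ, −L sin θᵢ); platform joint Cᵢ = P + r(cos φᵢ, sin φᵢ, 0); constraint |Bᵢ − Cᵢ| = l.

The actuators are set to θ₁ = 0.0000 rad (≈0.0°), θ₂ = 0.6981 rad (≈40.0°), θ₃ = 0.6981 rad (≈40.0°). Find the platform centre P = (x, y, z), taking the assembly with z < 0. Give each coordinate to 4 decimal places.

φ1=0.0°: virtual centre (0.1800, 0.0000, 0.0000), radius l
S2 = (0.1519·cos120.0°, 0.1519·sin120.0°, -0.0771) = (-0.0760, 0.1316, -0.0771)
S3 = (0.1519·cos240.0°, 0.1519·sin240.0°, -0.0771) = (-0.0760, -0.1316, -0.0771)
subtract pairs → two planes through P
linear system: -0.5119x+0.2631y = -0.0034−-0.1543z; -0.5119x+-0.2631y = -0.0034−-0.1543z
Cramer: x(z) = 0.0066-0.3013z;  y(z) = 0.0000+0.0000z
quadratic in z: (1.0908)z²+(0.1045)z+(-0.0483)=0, √Δ=0.4709 → z ∈ {-0.2638, 0.1680}; z = -0.2638 (taking z<0)
x = 0.0861, y = 0.0000

(0.0861, 0.0000, -0.2638)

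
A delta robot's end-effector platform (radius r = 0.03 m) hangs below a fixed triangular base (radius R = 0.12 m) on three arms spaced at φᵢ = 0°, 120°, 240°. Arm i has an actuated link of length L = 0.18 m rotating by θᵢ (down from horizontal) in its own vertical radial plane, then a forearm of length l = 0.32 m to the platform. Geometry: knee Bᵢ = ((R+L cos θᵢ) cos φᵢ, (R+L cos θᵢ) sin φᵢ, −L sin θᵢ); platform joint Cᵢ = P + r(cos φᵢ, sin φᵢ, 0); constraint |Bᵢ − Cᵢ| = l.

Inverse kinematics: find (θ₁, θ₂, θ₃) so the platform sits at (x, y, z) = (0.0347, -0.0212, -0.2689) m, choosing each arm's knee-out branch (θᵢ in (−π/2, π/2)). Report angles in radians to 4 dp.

arm 1 (φ=0.0°): x'=0.0347, y'=-0.0212
  A cos θ + B sin θ = C:  0.0553·cos θ + -0.2689·sin θ = -0.0162
  √(A²+B²)=0.2745;  θ1 = -1.3680+1.6297 ≈ 0.2617
arm 2 (φ=120.0°): x'=-0.0357, y'=-0.0195
  A cos θ + B sin θ = C:  0.1257·cos θ + -0.2689·sin θ = -0.0514
  θ2 = atan2(B,A) + arccos(C/0.2968) = 0.6112
φ3=240.0° → target in arm frame (0.0010, 0.0407)
  A=0.0890, B=-0.2689, C=(l²−L²−A²−y'²−z²)/(2L)=-0.0330
  √(A²+B²)=0.2832;  θ3 = -1.2512+1.6876 ≈ 0.4364

θ₁ = 0.2617, θ₂ = 0.6112, θ₃ = 0.4364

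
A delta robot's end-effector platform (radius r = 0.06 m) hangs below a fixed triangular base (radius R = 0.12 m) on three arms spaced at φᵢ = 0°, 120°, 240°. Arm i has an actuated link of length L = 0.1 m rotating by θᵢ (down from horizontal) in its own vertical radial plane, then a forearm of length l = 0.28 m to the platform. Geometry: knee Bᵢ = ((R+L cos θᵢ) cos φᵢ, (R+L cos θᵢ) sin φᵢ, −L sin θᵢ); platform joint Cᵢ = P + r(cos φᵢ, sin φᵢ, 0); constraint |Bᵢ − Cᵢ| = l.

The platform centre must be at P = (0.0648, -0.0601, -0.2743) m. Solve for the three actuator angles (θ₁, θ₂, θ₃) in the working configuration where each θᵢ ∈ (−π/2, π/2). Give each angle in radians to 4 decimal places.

φ1=0.0° → target in arm frame (0.0648, -0.0601)
  A cos θ + B sin θ = C:  -0.0048·cos θ + -0.2743·sin θ = -0.0524
  √(A²+B²)=0.2743;  θ1 = -1.5883+1.7629 ≈ 0.1746
φ2=120.0° → target in arm frame (-0.0844, -0.0261)
  A cos θ + B sin θ = C:  0.1444·cos θ + -0.2743·sin θ = -0.1419
  √(A²+B²)=0.3100;  θ2 = -1.0861+2.0463 ≈ 0.9602
rotate P by −φ3: (0.0196, 0.0862, -0.2743)
  A=0.0404, B=-0.2743, C=(l²−L²−A²−y'²−z²)/(2L)=-0.0795
  √(A²+B²)=0.2773;  θ3 = -1.4247+1.8615 ≈ 0.4368

θ₁ = 0.1746, θ₂ = 0.9602, θ₃ = 0.4368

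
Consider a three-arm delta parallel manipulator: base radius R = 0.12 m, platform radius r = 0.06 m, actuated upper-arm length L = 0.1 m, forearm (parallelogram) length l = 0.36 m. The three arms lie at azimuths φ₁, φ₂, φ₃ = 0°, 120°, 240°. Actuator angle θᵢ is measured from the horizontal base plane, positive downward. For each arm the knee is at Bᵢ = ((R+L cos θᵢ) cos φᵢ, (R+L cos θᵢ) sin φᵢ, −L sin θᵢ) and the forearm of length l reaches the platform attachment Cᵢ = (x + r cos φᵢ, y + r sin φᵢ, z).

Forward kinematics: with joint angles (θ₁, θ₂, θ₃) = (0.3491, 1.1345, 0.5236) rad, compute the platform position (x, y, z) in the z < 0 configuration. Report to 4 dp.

S1 = (0.1540·cos0.0°, 0.1540·sin0.0°, -0.0342) = (0.1540, 0.0000, -0.0342)
S2 = (0.1023·cos120.0°, 0.1023·sin120.0°, -0.0906) = (-0.0511, 0.0886, -0.0906)
S3 = (0.1466·cos240.0°, 0.1466·sin240.0°, -0.0500) = (-0.0733, -0.1270, -0.0500)
subtract pairs → two planes through P
linear system: -0.4102x+0.1771y = -0.0062−-0.1129z; -0.4545x+-0.2539y = -0.0009−-0.0316z
Cramer: x(z) = 0.0094-0.1855z;  y(z) = -0.0133+0.2076z
into |P−S₁|² = l²: 1.0775z² + 0.1165z + -0.1073 = 0;  Δ = 0.4762;  z = -0.3743 or 0.2662 → z<0 root = -0.3743
x = 0.0788, y = -0.0910

(0.0788, -0.0910, -0.3743)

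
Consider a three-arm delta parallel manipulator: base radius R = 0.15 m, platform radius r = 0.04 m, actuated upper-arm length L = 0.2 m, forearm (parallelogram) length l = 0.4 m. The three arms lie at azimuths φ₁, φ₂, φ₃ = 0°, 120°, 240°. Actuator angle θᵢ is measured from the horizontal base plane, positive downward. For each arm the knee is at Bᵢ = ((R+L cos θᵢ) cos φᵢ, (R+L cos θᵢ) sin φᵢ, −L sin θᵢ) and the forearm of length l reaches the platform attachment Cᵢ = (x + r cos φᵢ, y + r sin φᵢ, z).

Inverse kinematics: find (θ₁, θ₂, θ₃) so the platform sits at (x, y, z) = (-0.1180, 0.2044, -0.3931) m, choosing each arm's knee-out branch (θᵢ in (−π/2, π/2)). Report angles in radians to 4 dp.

θ₁ = 1.3091, θ₂ = 0.0000, θ₃ = 1.3091

rotate P by −φ1: (-0.1180, 0.2044, -0.3931)
  e−x'=0.2280;  (l²−L²−(e−x')²−y'²−z²)/2L = -0.3207
  γ=atan2(-0.3931,0.2280)=-1.0452;  ψ=arccos(-0.7058)=2.3543;  θ1=γ+ψ≈1.3091
φ2=120.0° → target in arm frame (0.2360, 0.0000)
  A cos θ + B sin θ = C:  -0.1260·cos θ + -0.3931·sin θ = -0.1260
  γ=atan2(-0.3931,-0.1260)=-1.8810;  ψ=arccos(-0.3053)=1.8810;  θ2=γ+ψ≈0.0000
arm 3 (φ=240.0°): x'=-0.1180, y'=-0.2044
  A=0.2280, B=-0.3931, C=(l²−L²−A²−y'²−z²)/(2L)=-0.3207
  √(A²+B²)=0.4544;  θ3 = -1.0452+2.3543 ≈ 1.3091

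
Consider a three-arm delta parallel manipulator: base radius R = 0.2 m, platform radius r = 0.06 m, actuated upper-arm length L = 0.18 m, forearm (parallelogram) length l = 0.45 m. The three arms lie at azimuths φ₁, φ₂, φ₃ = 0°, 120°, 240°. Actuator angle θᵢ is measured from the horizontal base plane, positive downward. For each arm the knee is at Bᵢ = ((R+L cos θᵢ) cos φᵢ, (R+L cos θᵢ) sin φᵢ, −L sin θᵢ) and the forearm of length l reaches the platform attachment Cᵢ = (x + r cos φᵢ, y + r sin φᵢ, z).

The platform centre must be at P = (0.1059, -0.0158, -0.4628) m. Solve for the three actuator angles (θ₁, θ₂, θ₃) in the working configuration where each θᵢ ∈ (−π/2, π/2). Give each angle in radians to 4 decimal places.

φ1=0.0° → target in arm frame (0.1059, -0.0158)
  A=0.0341, B=-0.4628, C=(l²−L²−A²−y'²−z²)/(2L)=-0.1264
  θ1 = atan2(B,A) + arccos(C/0.4641) = 0.3494
arm 2 (φ=120.0°): x'=-0.0666, y'=-0.0838
  A cos θ + B sin θ = C:  0.2066·cos θ + -0.4628·sin θ = -0.2606
  γ=atan2(-0.4628,0.2066)=-1.1509;  ψ=arccos(-0.5141)=2.1108;  θ2=γ+ψ≈0.9599
rotate P by −φ3: (-0.0393, 0.0996, -0.4628)
  e−x'=0.1793;  (l²−L²−(e−x')²−y'²−z²)/2L = -0.2393
  γ=atan2(-0.4628,0.1793)=-1.2012;  ψ=arccos(-0.4821)=2.0739;  θ3=γ+ψ≈0.8726

θ₁ = 0.3494, θ₂ = 0.9599, θ₃ = 0.8726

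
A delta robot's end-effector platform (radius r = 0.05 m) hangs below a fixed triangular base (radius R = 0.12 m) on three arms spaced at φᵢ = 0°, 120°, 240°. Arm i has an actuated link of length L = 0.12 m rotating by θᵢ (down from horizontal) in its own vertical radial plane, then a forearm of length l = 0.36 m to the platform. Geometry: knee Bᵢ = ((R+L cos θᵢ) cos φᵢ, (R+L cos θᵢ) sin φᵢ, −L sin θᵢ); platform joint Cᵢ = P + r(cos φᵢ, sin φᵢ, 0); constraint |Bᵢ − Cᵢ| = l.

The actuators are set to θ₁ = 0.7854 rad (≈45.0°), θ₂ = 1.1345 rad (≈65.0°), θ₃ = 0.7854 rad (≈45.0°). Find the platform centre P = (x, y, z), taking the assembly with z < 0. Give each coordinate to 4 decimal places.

(0.0313, -0.0542, -0.4186)

φ1=0.0°: virtual centre (0.1549, 0.0000, -0.0849), radius l
φ2=120.0°: virtual centre (-0.0604, 0.1045, -0.1088), radius l
φ3=240.0°: virtual centre (-0.0774, -0.1341, -0.0849), radius l
subtract pairs → two planes through P
[-0.4304 0.2091 -0.0478]·P = -0.0048;  [-0.4646 -0.2682 0.0000]·P = 0.0000
Cramer: x(z) = 0.0060-0.0603z;  y(z) = -0.0104+0.1045z
quadratic in z: (1.0146)z²+(0.1855)z+(-0.1001)=0, √Δ=0.6639 → z ∈ {-0.4186, 0.2358}; z = -0.4186 (taking z<0)
x = 0.0313, y = -0.0542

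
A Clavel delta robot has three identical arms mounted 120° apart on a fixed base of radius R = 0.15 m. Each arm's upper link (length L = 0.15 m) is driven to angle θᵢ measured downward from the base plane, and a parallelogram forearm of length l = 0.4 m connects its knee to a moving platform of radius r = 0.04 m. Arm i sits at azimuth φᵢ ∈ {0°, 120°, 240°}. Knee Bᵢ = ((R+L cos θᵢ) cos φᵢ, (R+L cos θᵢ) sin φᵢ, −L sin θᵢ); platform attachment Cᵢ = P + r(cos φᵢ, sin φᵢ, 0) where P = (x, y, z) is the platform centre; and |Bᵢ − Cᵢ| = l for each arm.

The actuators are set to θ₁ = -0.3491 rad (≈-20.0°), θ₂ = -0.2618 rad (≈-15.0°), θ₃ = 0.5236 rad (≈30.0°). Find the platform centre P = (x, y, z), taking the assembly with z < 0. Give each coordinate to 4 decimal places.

centre 1 = (0.2510·cos0.0°, 0.2510·sin0.0°, 0.0513) = (0.2510, 0.0000, 0.0513)
arm 2 at φ=120.0°: (R−r)+L cos θ2 = 0.2549;  centre 2 = (-0.1274, 0.2207, 0.0388)
centre 3 = (0.2399·cos240.0°, 0.2399·sin240.0°, -0.0750) = (-0.1200, -0.2078, -0.0750)
eliminate P² terms by subtracting sphere 1 from 2 and 3
linear system: -0.7568x+0.4415y = 0.0009−-0.0250z; -0.7418x+-0.4155y = -0.0024−-0.2526z
det = 0.6420;  x = 0.0011+-0.1899z,  y = 0.0039+-0.2689z
quadratic in z: (1.1084)z²+(-0.0098)z+(-0.0949)=0, √Δ=0.6488 → z ∈ {-0.2883, 0.2971}; z = -0.2883 (taking z<0)
x = 0.0558, y = 0.0814

(0.0558, 0.0814, -0.2883)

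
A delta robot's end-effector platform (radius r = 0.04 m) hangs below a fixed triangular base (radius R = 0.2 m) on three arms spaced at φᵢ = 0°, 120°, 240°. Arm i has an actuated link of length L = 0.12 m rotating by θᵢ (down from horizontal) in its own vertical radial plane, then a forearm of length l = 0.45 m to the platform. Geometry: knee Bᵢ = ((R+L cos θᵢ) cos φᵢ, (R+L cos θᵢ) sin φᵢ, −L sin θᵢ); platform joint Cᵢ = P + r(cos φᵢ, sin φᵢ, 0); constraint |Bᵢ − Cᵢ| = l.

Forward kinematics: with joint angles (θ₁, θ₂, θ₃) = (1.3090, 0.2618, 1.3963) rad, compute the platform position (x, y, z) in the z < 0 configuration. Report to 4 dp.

φ1=0.0°: virtual centre (0.1911, 0.0000, -0.1159), radius l
φ2=120.0°: virtual centre (-0.1380, 0.2389, -0.0311), radius l
φ3=240.0°: virtual centre (-0.0904, -0.1566, -0.1182), radius l
eliminate P² terms by subtracting sphere 1 from 2 and 3
plane₁₂: -0.6580x+0.4779y+0.1697z = 0.0272
det = 0.4751;  x = -0.0146+0.1073z,  y = 0.0367+-0.2074z
into |P−centre ₁|² = l²: 1.0545z² + 0.1725z + -0.1454 = 0;  Δ = 0.6431;  z = -0.4620 or 0.2985 → z<0 root = -0.4620
x = -0.0642, y = 0.1325

(-0.0642, 0.1325, -0.4620)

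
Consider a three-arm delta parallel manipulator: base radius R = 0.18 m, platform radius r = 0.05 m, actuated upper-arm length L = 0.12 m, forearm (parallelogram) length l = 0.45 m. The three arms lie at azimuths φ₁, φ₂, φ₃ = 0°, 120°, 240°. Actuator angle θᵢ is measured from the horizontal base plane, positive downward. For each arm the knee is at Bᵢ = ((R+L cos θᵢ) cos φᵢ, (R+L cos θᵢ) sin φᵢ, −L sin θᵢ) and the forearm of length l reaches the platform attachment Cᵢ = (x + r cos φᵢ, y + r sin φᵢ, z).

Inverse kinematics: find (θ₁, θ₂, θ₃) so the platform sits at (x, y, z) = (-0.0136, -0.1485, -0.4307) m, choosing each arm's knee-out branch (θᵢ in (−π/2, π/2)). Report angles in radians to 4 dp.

θ₁ = 0.6985, θ₂ = 1.1351, θ₃ = 0.0004

φ1=0.0° → target in arm frame (-0.0136, -0.1485)
  A cos θ + B sin θ = C:  0.1436·cos θ + -0.4307·sin θ = -0.1670
  √(A²+B²)=0.4540;  θ1 = -1.2490+1.9474 ≈ 0.6985
arm 2 (φ=120.0°): x'=-0.1218, y'=0.0860
  A cos θ + B sin θ = C:  0.2518·cos θ + -0.4307·sin θ = -0.2842
  θ2 = atan2(B,A) + arccos(C/0.4989) = 1.1351
φ3=240.0° → target in arm frame (0.1354, 0.0625)
  e−x'=-0.0054;  (l²−L²−(e−x')²−y'²−z²)/2L = -0.0056
  γ=atan2(-0.4307,-0.0054)=-1.5833;  ψ=arccos(-0.0129)=1.5837;  θ3=γ+ψ≈0.0004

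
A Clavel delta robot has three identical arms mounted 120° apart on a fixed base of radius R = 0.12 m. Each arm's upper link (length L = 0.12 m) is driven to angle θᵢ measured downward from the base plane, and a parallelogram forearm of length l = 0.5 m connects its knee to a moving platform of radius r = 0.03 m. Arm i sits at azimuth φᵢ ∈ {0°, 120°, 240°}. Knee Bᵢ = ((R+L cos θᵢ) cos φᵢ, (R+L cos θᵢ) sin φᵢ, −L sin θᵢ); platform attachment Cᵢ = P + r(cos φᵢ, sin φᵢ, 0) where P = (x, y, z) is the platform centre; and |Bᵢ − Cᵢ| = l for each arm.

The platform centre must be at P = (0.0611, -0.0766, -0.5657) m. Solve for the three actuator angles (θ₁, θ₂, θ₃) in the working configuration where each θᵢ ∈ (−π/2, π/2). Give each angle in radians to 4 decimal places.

φ1=0.0° → target in arm frame (0.0611, -0.0766)
  A cos θ + B sin θ = C:  0.0289·cos θ + -0.5657·sin θ = -0.3797
  √(A²+B²)=0.5664;  θ1 = -1.5198+2.3054 ≈ 0.7856
rotate P by −φ2: (-0.0969, -0.0146, -0.5657)
  A=0.1869, B=-0.5657, C=(l²−L²−A²−y'²−z²)/(2L)=-0.4982
  √(A²+B²)=0.5958;  θ2 = -1.2517+2.5610 ≈ 1.3093
rotate P by −φ3: (0.0358, 0.0912, -0.5657)
  A cos θ + B sin θ = C:  0.0542·cos θ + -0.5657·sin θ = -0.3986
  θ3 = atan2(B,A) + arccos(C/0.5683) = 0.8730

θ₁ = 0.7856, θ₂ = 1.3093, θ₃ = 0.8730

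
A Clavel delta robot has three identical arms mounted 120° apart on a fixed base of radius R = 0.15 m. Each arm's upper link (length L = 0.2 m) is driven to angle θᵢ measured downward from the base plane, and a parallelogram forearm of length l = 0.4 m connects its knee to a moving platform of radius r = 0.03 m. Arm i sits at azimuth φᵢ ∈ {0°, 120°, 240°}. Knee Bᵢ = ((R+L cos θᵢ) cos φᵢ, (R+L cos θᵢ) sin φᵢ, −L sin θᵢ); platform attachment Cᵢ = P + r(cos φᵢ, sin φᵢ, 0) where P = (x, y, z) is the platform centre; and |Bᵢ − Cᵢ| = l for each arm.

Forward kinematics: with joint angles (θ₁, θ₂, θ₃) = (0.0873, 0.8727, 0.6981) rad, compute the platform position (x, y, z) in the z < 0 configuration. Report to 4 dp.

(0.1152, -0.0293, -0.3602)

φ1=0.0°: virtual centre (0.3192, 0.0000, -0.0174), radius l
φ2=120.0°: virtual centre (-0.1243, 0.2153, -0.1532), radius l
O3 = (0.2732·cos240.0°, 0.2732·sin240.0°, -0.1286) = (-0.1366, -0.2366, -0.1286)
subtract pairs → two planes through P
plane₁₂: -0.8870x+0.4305y+-0.2716z = -0.0170
Cramer: x(z) = 0.0157-0.2760z;  y(z) = -0.0070+0.0621z
quadratic in z: (1.0800)z²+(0.2015)z+(-0.0675)=0, √Δ=0.5765 → z ∈ {-0.3602, 0.1736}; z = -0.3602 (taking z<0)
x = 0.1152, y = -0.0293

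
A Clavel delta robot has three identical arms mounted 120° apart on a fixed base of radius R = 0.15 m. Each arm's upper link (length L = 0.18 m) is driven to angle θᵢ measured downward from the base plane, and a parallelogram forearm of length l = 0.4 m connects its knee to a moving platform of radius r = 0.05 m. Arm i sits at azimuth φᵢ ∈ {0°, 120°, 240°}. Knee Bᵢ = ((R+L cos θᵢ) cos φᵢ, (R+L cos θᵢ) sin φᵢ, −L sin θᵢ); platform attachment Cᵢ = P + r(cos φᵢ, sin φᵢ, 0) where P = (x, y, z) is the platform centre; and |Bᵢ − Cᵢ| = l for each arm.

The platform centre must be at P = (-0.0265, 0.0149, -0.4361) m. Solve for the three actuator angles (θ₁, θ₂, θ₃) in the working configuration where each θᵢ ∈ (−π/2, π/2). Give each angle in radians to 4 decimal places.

θ₁ = 0.7854, θ₂ = 0.6109, θ₃ = 0.6982

rotate P by −φ1: (-0.0265, 0.0149, -0.4361)
  A cos θ + B sin θ = C:  0.1265·cos θ + -0.4361·sin θ = -0.2189
  γ=atan2(-0.4361,0.1265)=-1.2885;  ψ=arccos(-0.4821)=2.0738;  θ1=γ+ψ≈0.7854
φ2=120.0° → target in arm frame (0.0262, 0.0155)
  A=0.0738, B=-0.4361, C=(l²−L²−A²−y'²−z²)/(2L)=-0.1897
  θ2 = atan2(B,A) + arccos(C/0.4423) = 0.6109
rotate P by −φ3: (0.0003, -0.0304, -0.4361)
  A=0.0997, B=-0.4361, C=(l²−L²−A²−y'²−z²)/(2L)=-0.2040
  γ=atan2(-0.4361,0.0997)=-1.3461;  ψ=arccos(-0.4560)=2.0443;  θ3=γ+ψ≈0.6982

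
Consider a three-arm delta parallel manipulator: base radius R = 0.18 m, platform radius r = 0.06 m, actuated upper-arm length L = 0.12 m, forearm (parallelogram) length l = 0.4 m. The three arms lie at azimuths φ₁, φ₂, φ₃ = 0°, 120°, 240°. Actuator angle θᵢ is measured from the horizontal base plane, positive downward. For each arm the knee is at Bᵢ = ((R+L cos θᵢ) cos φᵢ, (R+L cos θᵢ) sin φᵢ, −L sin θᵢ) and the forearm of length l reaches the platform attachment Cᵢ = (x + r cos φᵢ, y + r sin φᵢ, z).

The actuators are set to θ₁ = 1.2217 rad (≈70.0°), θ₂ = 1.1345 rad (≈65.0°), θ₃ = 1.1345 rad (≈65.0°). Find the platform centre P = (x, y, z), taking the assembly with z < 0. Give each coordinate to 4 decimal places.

S1 = (0.1610·cos0.0°, 0.1610·sin0.0°, -0.1128) = (0.1610, 0.0000, -0.1128)
S2 = (0.1707·cos120.0°, 0.1707·sin120.0°, -0.1088) = (-0.0854, 0.1478, -0.1088)
S3 = (0.1707·cos240.0°, 0.1707·sin240.0°, -0.1088) = (-0.0854, -0.1478, -0.1088)
subtract pairs → two planes through P
plane₁₂: -0.4928x+0.2957y+0.0080z = 0.0023
Cramer: x(z) = -0.0047+0.0162z;  y(z) = 0.0000-0.0000z
into |P−S₁|² = l²: 1.0003z² + 0.2201z + -0.1198 = 0;  Δ = 0.5278;  z = -0.4732 or 0.2531 → z<0 root = -0.4732
x = -0.0124, y = 0.0000

(-0.0124, 0.0000, -0.4732)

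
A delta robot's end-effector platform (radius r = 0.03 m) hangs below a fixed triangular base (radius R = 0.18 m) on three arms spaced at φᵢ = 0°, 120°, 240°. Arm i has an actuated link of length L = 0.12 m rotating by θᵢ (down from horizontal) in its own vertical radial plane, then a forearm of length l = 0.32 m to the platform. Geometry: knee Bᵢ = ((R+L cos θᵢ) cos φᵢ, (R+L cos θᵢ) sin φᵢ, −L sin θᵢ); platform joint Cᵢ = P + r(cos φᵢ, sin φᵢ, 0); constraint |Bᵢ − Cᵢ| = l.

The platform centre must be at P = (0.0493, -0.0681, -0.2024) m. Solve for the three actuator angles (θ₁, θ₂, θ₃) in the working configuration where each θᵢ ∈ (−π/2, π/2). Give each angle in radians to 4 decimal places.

θ₁ = -0.1750, θ₂ = 0.9598, θ₃ = 0.0000

rotate P by −φ1: (0.0493, -0.0681, -0.2024)
  A cos θ + B sin θ = C:  0.1007·cos θ + -0.2024·sin θ = 0.1344
  √(A²+B²)=0.2261;  θ1 = -1.1091+0.9341 ≈ -0.1750
φ2=120.0° → target in arm frame (-0.0836, -0.0086)
  e−x'=0.2336;  (l²−L²−(e−x')²−y'²−z²)/2L = -0.0318
  √(A²+B²)=0.3091;  θ2 = -0.7139+1.6737 ≈ 0.9598
arm 3 (φ=240.0°): x'=0.0343, y'=0.0767
  e−x'=0.1157;  (l²−L²−(e−x')²−y'²−z²)/2L = 0.1157
  γ=atan2(-0.2024,0.1157)=-1.0516;  ψ=arccos(0.4962)=1.0515;  θ3=γ+ψ≈0.0000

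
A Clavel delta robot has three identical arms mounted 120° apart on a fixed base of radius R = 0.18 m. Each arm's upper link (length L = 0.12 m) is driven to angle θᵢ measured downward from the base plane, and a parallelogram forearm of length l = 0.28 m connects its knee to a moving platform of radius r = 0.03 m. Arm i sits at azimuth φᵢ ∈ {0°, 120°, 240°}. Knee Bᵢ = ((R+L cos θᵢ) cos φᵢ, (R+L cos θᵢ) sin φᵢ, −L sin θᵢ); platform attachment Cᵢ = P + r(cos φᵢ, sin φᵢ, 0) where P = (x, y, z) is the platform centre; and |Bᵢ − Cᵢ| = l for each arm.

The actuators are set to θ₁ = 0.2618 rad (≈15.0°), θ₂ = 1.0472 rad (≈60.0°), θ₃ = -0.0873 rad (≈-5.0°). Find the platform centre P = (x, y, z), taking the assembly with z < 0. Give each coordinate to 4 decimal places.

(0.0205, -0.0642, -0.1497)

arm 1 at φ=0.0°: (R−r)+L cos θ1 = 0.2659;  S1 = (0.2659, 0.0000, -0.0311)
φ2=120.0°: virtual centre (-0.1050, 0.1819, -0.1039), radius l
arm 3 at φ=240.0°: (R−r)+L cos θ3 = 0.2695;  S3 = (-0.1348, -0.2334, 0.0105)
subtract pairs → two planes through P
linear system: -0.7418x+0.3637y = -0.0168−-0.1457z; -0.8014x+-0.4669y = 0.0011−0.0830z
Cramer: x(z) = 0.0117-0.0593z;  y(z) = -0.0223+0.2797z
quadratic in z: (1.0817)z²+(0.0798)z+(-0.0123)=0, √Δ=0.2440 → z ∈ {-0.1497, 0.0759}; z = -0.1497 (taking z<0)
x = 0.0205, y = -0.0642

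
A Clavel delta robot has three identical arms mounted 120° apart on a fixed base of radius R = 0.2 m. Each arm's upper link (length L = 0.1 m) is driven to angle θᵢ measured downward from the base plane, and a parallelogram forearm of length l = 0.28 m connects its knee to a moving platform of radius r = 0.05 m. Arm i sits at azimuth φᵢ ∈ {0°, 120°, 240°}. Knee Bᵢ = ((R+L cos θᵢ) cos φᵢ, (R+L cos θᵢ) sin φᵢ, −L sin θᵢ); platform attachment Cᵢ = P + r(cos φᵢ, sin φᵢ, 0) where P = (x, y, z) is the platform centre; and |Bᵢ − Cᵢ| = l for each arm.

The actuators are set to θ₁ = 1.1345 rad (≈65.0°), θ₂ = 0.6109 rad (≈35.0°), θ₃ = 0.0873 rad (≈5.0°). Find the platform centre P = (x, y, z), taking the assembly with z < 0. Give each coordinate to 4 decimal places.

(-0.0607, -0.0292, -0.2071)

φ1=0.0°: virtual centre (0.1923, 0.0000, -0.0906), radius l
φ2=120.0°: virtual centre (-0.1160, 0.2008, -0.0574), radius l
S3 = (0.2496·cos240.0°, 0.2496·sin240.0°, -0.0087) = (-0.1248, -0.2162, -0.0087)
subtract pairs → two planes through P
[-0.6164 0.4017 0.0665]·P = 0.0119;  [-0.6341 -0.4324 0.1638]·P = 0.0172
Cramer: x(z) = -0.0231+0.1814z;  y(z) = -0.0059+0.1128z
sphere 1 gives Az²+Bz+C=0 with A=1.0456, B=0.1018, C=-0.0238;  B²−4AC=0.1097;  roots -0.2071, 0.1097;  negative root z = -0.2071
x = -0.0607, y = -0.0292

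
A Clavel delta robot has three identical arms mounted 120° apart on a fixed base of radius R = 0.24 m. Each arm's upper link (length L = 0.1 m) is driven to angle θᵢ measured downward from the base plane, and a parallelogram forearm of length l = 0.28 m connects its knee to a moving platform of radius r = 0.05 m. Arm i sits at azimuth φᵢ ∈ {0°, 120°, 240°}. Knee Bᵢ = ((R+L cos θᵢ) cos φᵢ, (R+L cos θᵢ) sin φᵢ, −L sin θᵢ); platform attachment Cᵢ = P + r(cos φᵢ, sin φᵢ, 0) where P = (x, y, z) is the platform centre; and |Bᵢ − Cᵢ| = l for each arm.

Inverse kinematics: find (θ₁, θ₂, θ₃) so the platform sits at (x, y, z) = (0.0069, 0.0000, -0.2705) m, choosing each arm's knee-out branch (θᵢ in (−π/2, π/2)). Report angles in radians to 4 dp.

arm 1 (φ=0.0°): x'=0.0069, y'=0.0000
  A=0.1831, B=-0.2705, C=(l²−L²−A²−y'²−z²)/(2L)=-0.1915
  γ=atan2(-0.2705,0.1831)=-0.9757;  ψ=arccos(-0.5862)=2.1972;  θ1=γ+ψ≈1.2214
φ2=120.0° → target in arm frame (-0.0034, -0.0060)
  A=0.1935, B=-0.2705, C=(l²−L²−A²−y'²−z²)/(2L)=-0.2111
  γ=atan2(-0.2705,0.1935)=-0.9500;  ψ=arccos(-0.6349)=2.2587;  θ2=γ+ψ≈1.3087
arm 3 (φ=240.0°): x'=-0.0035, y'=0.0060
  A cos θ + B sin θ = C:  0.1935·cos θ + -0.2705·sin θ = -0.2111
  γ=atan2(-0.2705,0.1935)=-0.9500;  ψ=arccos(-0.6349)=2.2587;  θ3=γ+ψ≈1.3087

θ₁ = 1.2214, θ₂ = 1.3087, θ₃ = 1.3087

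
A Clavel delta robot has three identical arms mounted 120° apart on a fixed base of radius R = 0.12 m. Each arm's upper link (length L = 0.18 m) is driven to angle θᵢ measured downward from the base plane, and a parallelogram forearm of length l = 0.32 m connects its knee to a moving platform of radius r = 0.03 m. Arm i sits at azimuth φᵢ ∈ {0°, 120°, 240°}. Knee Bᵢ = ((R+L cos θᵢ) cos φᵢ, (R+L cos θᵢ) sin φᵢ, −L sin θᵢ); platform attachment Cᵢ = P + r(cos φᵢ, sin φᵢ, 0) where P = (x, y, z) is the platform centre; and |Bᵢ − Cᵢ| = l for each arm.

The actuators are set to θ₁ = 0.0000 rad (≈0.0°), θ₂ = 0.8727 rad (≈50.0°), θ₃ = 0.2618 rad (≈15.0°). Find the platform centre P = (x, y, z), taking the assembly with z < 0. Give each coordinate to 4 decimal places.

(0.0698, -0.0716, -0.2391)

φ1=0.0°: virtual centre (0.2700, 0.0000, 0.0000), radius l
arm 2 at φ=120.0°: e+L cos θ2 = 0.2057;  S2 = (-0.1028, 0.1781, -0.1379)
arm 3 at φ=240.0°: e+L cos θ3 = 0.2639;  S3 = (-0.1319, -0.2285, -0.0466)
|S₂|²−|S₁|² = -0.0116;  |S₃|²−|S₁|² = -0.0011
plane₁₂: -0.7457x+0.3563y+-0.2758z = -0.0116
Cramer: x(z) = 0.0091-0.2539z;  y(z) = -0.0135+0.2427z
into |P−S₁|² = l²: 1.1234z² + 0.1259z + -0.0341 = 0;  Δ = 0.1692;  z = -0.2391 or 0.1270 → z<0 root = -0.2391
x = 0.0698, y = -0.0716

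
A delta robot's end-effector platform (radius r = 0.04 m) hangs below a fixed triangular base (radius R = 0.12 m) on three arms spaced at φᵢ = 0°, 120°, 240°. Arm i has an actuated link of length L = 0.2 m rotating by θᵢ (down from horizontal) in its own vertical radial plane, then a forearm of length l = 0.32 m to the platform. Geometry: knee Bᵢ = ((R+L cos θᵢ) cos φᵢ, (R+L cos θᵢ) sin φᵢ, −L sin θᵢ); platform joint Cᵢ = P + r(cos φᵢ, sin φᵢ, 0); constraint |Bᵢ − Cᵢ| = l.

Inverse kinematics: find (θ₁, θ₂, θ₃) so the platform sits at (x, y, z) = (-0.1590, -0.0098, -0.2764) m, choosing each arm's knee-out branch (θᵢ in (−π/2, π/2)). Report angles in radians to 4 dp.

θ₁ = 1.2219, θ₂ = 0.3488, θ₃ = 0.2618

rotate P by −φ1: (-0.1590, -0.0098, -0.2764)
  e−x'=0.2390;  (l²−L²−(e−x')²−y'²−z²)/2L = -0.1780
  γ=atan2(-0.2764,0.2390)=-0.8578;  ψ=arccos(-0.4872)=2.0797;  θ1=γ+ψ≈1.2219
arm 2 (φ=120.0°): x'=0.0710, y'=0.1426
  A cos θ + B sin θ = C:  0.0090·cos θ + -0.2764·sin θ = -0.0860
  √(A²+B²)=0.2765;  θ2 = -1.5383+1.8871 ≈ 0.3488
rotate P by −φ3: (0.0880, -0.1328, -0.2764)
  A cos θ + B sin θ = C:  -0.0080·cos θ + -0.2764·sin θ = -0.0792
  √(A²+B²)=0.2765;  θ3 = -1.5997+1.8614 ≈ 0.2618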